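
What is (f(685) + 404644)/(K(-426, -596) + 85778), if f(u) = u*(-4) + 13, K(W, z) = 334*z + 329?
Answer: -401917/112957 ≈ -3.5581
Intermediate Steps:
K(W, z) = 329 + 334*z
f(u) = 13 - 4*u (f(u) = -4*u + 13 = 13 - 4*u)
(f(685) + 404644)/(K(-426, -596) + 85778) = ((13 - 4*685) + 404644)/((329 + 334*(-596)) + 85778) = ((13 - 2740) + 404644)/((329 - 199064) + 85778) = (-2727 + 404644)/(-198735 + 85778) = 401917/(-112957) = 401917*(-1/112957) = -401917/112957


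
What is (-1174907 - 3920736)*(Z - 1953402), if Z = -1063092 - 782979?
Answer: 19360757996139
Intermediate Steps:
Z = -1846071
(-1174907 - 3920736)*(Z - 1953402) = (-1174907 - 3920736)*(-1846071 - 1953402) = -5095643*(-3799473) = 19360757996139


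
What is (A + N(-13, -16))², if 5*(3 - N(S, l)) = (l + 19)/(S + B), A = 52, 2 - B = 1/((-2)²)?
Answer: 17048641/5625 ≈ 3030.9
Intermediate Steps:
B = 7/4 (B = 2 - 1/((-2)²) = 2 - 1/4 = 2 - 1*¼ = 2 - ¼ = 7/4 ≈ 1.7500)
N(S, l) = 3 - (19 + l)/(5*(7/4 + S)) (N(S, l) = 3 - (l + 19)/(5*(S + 7/4)) = 3 - (19 + l)/(5*(7/4 + S)))
(A + N(-13, -16))² = (52 + (29 - 4*(-16) + 60*(-13))/(5*(7 + 4*(-13))))² = (52 + (29 + 64 - 780)/(5*(7 - 52)))² = (52 + (⅕)*(-687)/(-45))² = (52 + (⅕)*(-1/45)*(-687))² = (52 + 229/75)² = (4129/75)² = 17048641/5625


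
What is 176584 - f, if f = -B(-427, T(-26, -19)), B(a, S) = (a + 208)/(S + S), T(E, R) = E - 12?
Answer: 13420603/76 ≈ 1.7659e+5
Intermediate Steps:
T(E, R) = -12 + E
B(a, S) = (208 + a)/(2*S) (B(a, S) = (208 + a)/((2*S)) = (208 + a)*(1/(2*S)) = (208 + a)/(2*S))
f = -219/76 (f = -(208 - 427)/(2*(-12 - 26)) = -(-219)/(2*(-38)) = -(-1)*(-219)/(2*38) = -1*219/76 = -219/76 ≈ -2.8816)
176584 - f = 176584 - 1*(-219/76) = 176584 + 219/76 = 13420603/76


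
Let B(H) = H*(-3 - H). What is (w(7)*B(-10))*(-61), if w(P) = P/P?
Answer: 4270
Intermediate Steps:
w(P) = 1
(w(7)*B(-10))*(-61) = (1*(-1*(-10)*(3 - 10)))*(-61) = (1*(-1*(-10)*(-7)))*(-61) = (1*(-70))*(-61) = -70*(-61) = 4270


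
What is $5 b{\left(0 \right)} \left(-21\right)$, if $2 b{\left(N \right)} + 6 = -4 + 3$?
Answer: $\frac{735}{2} \approx 367.5$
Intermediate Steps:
$b{\left(N \right)} = - \frac{7}{2}$ ($b{\left(N \right)} = -3 + \frac{-4 + 3}{2} = -3 + \frac{1}{2} \left(-1\right) = -3 - \frac{1}{2} = - \frac{7}{2}$)
$5 b{\left(0 \right)} \left(-21\right) = 5 \left(- \frac{7}{2}\right) \left(-21\right) = \left(- \frac{35}{2}\right) \left(-21\right) = \frac{735}{2}$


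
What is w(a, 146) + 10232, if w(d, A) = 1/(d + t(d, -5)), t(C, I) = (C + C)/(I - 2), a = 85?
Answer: 4348607/425 ≈ 10232.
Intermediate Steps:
t(C, I) = 2*C/(-2 + I) (t(C, I) = (2*C)/(-2 + I) = 2*C/(-2 + I))
w(d, A) = 7/(5*d) (w(d, A) = 1/(d + 2*d/(-2 - 5)) = 1/(d + 2*d/(-7)) = 1/(d + 2*d*(-1/7)) = 1/(d - 2*d/7) = 1/(5*d/7) = 7/(5*d))
w(a, 146) + 10232 = (7/5)/85 + 10232 = (7/5)*(1/85) + 10232 = 7/425 + 10232 = 4348607/425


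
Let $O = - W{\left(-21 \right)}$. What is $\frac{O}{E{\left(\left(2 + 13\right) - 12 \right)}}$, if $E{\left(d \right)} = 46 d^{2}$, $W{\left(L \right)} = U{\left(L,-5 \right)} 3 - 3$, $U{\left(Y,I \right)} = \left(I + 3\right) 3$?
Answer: $\frac{7}{138} \approx 0.050725$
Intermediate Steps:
$U{\left(Y,I \right)} = 9 + 3 I$ ($U{\left(Y,I \right)} = \left(3 + I\right) 3 = 9 + 3 I$)
$W{\left(L \right)} = -21$ ($W{\left(L \right)} = \left(9 + 3 \left(-5\right)\right) 3 - 3 = \left(9 - 15\right) 3 - 3 = \left(-6\right) 3 - 3 = -18 - 3 = -21$)
$O = 21$ ($O = \left(-1\right) \left(-21\right) = 21$)
$\frac{O}{E{\left(\left(2 + 13\right) - 12 \right)}} = \frac{21}{46 \left(\left(2 + 13\right) - 12\right)^{2}} = \frac{21}{46 \left(15 - 12\right)^{2}} = \frac{21}{46 \cdot 3^{2}} = \frac{21}{46 \cdot 9} = \frac{21}{414} = 21 \cdot \frac{1}{414} = \frac{7}{138}$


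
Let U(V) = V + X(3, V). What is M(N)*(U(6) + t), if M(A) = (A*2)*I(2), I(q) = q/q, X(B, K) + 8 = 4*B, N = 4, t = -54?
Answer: -352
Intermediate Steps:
X(B, K) = -8 + 4*B
I(q) = 1
U(V) = 4 + V (U(V) = V + (-8 + 4*3) = V + (-8 + 12) = V + 4 = 4 + V)
M(A) = 2*A (M(A) = (A*2)*1 = (2*A)*1 = 2*A)
M(N)*(U(6) + t) = (2*4)*((4 + 6) - 54) = 8*(10 - 54) = 8*(-44) = -352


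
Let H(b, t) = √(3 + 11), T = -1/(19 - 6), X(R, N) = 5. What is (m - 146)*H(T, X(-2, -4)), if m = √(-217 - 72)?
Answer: √14*(-146 + 17*I) ≈ -546.28 + 63.608*I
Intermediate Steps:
T = -1/13 ≈ -0.076923
H(b, t) = √14
m = 17*I (m = √(-289) = 17*I ≈ 17.0*I)
(m - 146)*H(T, X(-2, -4)) = (17*I - 146)*√14 = (-146 + 17*I)*√14 = √14*(-146 + 17*I)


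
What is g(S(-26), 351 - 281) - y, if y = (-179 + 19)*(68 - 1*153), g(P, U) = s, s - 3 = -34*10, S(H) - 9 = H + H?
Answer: -13937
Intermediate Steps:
S(H) = 9 + 2*H (S(H) = 9 + (H + H) = 9 + 2*H)
s = -337 (s = 3 - 34*10 = 3 - 340 = -337)
g(P, U) = -337
y = 13600 (y = -160*(68 - 153) = -160*(-85) = 13600)
g(S(-26), 351 - 281) - y = -337 - 1*13600 = -337 - 13600 = -13937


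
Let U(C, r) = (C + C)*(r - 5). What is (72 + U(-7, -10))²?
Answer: 79524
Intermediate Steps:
U(C, r) = 2*C*(-5 + r) (U(C, r) = (2*C)*(-5 + r) = 2*C*(-5 + r))
(72 + U(-7, -10))² = (72 + 2*(-7)*(-5 - 10))² = (72 + 2*(-7)*(-15))² = (72 + 210)² = 282² = 79524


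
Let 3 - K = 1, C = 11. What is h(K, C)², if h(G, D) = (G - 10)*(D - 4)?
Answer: 3136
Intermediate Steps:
K = 2 (K = 3 - 1*1 = 3 - 1 = 2)
h(G, D) = (-10 + G)*(-4 + D)
h(K, C)² = (40 - 10*11 - 4*2 + 11*2)² = (40 - 110 - 8 + 22)² = (-56)² = 3136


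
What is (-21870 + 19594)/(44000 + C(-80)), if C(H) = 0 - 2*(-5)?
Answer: -1138/22005 ≈ -0.051715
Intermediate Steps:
C(H) = 10 (C(H) = 0 + 10 = 10)
(-21870 + 19594)/(44000 + C(-80)) = (-21870 + 19594)/(44000 + 10) = -2276/44010 = -2276*1/44010 = -1138/22005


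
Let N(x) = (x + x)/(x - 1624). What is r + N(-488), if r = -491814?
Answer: -64919387/132 ≈ -4.9181e+5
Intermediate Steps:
N(x) = 2*x/(-1624 + x) (N(x) = (2*x)/(-1624 + x) = 2*x/(-1624 + x))
r + N(-488) = -491814 + 2*(-488)/(-1624 - 488) = -491814 + 2*(-488)/(-2112) = -491814 + 2*(-488)*(-1/2112) = -491814 + 61/132 = -64919387/132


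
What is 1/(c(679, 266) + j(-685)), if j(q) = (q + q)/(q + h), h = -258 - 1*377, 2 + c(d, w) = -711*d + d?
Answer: -132/63636007 ≈ -2.0743e-6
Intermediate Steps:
c(d, w) = -2 - 710*d (c(d, w) = -2 + (-711*d + d) = -2 - 710*d)
h = -635 (h = -258 - 377 = -635)
j(q) = 2*q/(-635 + q) (j(q) = (q + q)/(q - 635) = (2*q)/(-635 + q) = 2*q/(-635 + q))
1/(c(679, 266) + j(-685)) = 1/((-2 - 710*679) + 2*(-685)/(-635 - 685)) = 1/((-2 - 482090) + 2*(-685)/(-1320)) = 1/(-482092 + 2*(-685)*(-1/1320)) = 1/(-482092 + 137/132) = 1/(-63636007/132) = -132/63636007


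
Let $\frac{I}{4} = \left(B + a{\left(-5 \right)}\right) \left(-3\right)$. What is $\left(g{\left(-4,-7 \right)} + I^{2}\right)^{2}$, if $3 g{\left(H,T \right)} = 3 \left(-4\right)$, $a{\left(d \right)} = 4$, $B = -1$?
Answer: $1669264$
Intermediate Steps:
$g{\left(H,T \right)} = -4$ ($g{\left(H,T \right)} = \frac{3 \left(-4\right)}{3} = \frac{1}{3} \left(-12\right) = -4$)
$I = -36$ ($I = 4 \left(-1 + 4\right) \left(-3\right) = 4 \cdot 3 \left(-3\right) = 4 \left(-9\right) = -36$)
$\left(g{\left(-4,-7 \right)} + I^{2}\right)^{2} = \left(-4 + \left(-36\right)^{2}\right)^{2} = \left(-4 + 1296\right)^{2} = 1292^{2} = 1669264$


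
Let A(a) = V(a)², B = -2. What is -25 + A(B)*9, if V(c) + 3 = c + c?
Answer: 416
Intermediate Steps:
V(c) = -3 + 2*c (V(c) = -3 + (c + c) = -3 + 2*c)
A(a) = (-3 + 2*a)²
-25 + A(B)*9 = -25 + (-3 + 2*(-2))²*9 = -25 + (-3 - 4)²*9 = -25 + (-7)²*9 = -25 + 49*9 = -25 + 441 = 416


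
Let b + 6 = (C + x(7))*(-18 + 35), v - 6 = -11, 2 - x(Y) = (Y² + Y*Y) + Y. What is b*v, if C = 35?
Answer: 5810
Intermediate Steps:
x(Y) = 2 - Y - 2*Y² (x(Y) = 2 - ((Y² + Y*Y) + Y) = 2 - ((Y² + Y²) + Y) = 2 - (2*Y² + Y) = 2 - (Y + 2*Y²) = 2 + (-Y - 2*Y²) = 2 - Y - 2*Y²)
v = -5 (v = 6 - 11 = -5)
b = -1162 (b = -6 + (35 + (2 - 1*7 - 2*7²))*(-18 + 35) = -6 + (35 + (2 - 7 - 2*49))*17 = -6 + (35 + (2 - 7 - 98))*17 = -6 + (35 - 103)*17 = -6 - 68*17 = -6 - 1156 = -1162)
b*v = -1162*(-5) = 5810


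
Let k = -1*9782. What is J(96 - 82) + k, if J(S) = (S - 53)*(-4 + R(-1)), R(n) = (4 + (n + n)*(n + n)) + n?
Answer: -9899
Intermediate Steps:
k = -9782
R(n) = 4 + n + 4*n² (R(n) = (4 + (2*n)*(2*n)) + n = (4 + 4*n²) + n = 4 + n + 4*n²)
J(S) = -159 + 3*S (J(S) = (S - 53)*(-4 + (4 - 1 + 4*(-1)²)) = (-53 + S)*(-4 + (4 - 1 + 4*1)) = (-53 + S)*(-4 + (4 - 1 + 4)) = (-53 + S)*(-4 + 7) = (-53 + S)*3 = -159 + 3*S)
J(96 - 82) + k = (-159 + 3*(96 - 82)) - 9782 = (-159 + 3*14) - 9782 = (-159 + 42) - 9782 = -117 - 9782 = -9899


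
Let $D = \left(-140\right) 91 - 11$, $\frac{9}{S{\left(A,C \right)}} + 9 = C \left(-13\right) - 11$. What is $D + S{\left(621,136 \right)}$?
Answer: $- \frac{7599599}{596} \approx -12751.0$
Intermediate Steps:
$S{\left(A,C \right)} = \frac{9}{-20 - 13 C}$ ($S{\left(A,C \right)} = \frac{9}{-9 + \left(C \left(-13\right) - 11\right)} = \frac{9}{-9 - \left(11 + 13 C\right)} = \frac{9}{-20 - 13 C}$)
$D = -12751$ ($D = -12740 - 11 = -12751$)
$D + S{\left(621,136 \right)} = -12751 - \frac{9}{20 + 13 \cdot 136} = -12751 - \frac{9}{20 + 1768} = -12751 - \frac{9}{1788} = -12751 - \frac{3}{596} = - \frac{7599599}{596}$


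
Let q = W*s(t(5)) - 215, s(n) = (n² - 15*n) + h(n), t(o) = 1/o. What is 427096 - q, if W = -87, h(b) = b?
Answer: 10676772/25 ≈ 4.2707e+5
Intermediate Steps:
s(n) = n² - 14*n (s(n) = (n² - 15*n) + n = n² - 14*n)
q = 628/25 (q = -87*(-14 + 1/5)/5 - 215 = -87*(-14 + ⅕)/5 - 215 = -87*(-69)/(5*5) - 215 = -87*(-69/25) - 215 = 6003/25 - 215 = 628/25 ≈ 25.120)
427096 - q = 427096 - 1*628/25 = 427096 - 628/25 = 10676772/25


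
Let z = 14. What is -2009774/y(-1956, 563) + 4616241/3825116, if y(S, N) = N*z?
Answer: -3825616736111/15074782156 ≈ -253.78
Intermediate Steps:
y(S, N) = 14*N (y(S, N) = N*14 = 14*N)
-2009774/y(-1956, 563) + 4616241/3825116 = -2009774/(14*563) + 4616241/3825116 = -2009774/7882 + 4616241*(1/3825116) = -2009774*1/7882 + 4616241/3825116 = -1004887/3941 + 4616241/3825116 = -3825616736111/15074782156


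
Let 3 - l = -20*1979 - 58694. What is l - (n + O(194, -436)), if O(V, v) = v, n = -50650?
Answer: 149363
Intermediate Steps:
l = 98277 (l = 3 - (-20*1979 - 58694) = 3 - (-39580 - 58694) = 3 - 1*(-98274) = 3 + 98274 = 98277)
l - (n + O(194, -436)) = 98277 - (-50650 - 436) = 98277 - 1*(-51086) = 98277 + 51086 = 149363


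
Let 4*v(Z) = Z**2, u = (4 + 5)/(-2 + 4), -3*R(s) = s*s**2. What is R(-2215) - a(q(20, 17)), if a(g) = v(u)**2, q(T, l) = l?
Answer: 2782025804317/768 ≈ 3.6224e+9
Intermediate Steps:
R(s) = -s**3/3 (R(s) = -s*s**2/3 = -s**3/3)
u = 9/2 ≈ 4.5000
v(Z) = Z**2/4
a(g) = 6561/256 (a(g) = ((9/2)**2/4)**2 = ((1/4)*(81/4))**2 = (81/16)**2 = 6561/256)
R(-2215) - a(q(20, 17)) = -1/3*(-2215)**3 - 1*6561/256 = -1/3*(-10867288375) - 6561/256 = 10867288375/3 - 6561/256 = 2782025804317/768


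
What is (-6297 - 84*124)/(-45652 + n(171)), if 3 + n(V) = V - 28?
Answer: 16713/45512 ≈ 0.36722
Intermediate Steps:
n(V) = -31 + V (n(V) = -3 + (V - 28) = -3 + (-28 + V) = -31 + V)
(-6297 - 84*124)/(-45652 + n(171)) = (-6297 - 84*124)/(-45652 + (-31 + 171)) = (-6297 - 10416)/(-45652 + 140) = -16713/(-45512) = -16713*(-1/45512) = 16713/45512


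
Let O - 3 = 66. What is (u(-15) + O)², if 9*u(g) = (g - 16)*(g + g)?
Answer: 267289/9 ≈ 29699.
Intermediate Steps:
O = 69 (O = 3 + 66 = 69)
u(g) = 2*g*(-16 + g)/9 (u(g) = ((g - 16)*(g + g))/9 = ((-16 + g)*(2*g))/9 = (2*g*(-16 + g))/9 = 2*g*(-16 + g)/9)
(u(-15) + O)² = ((2/9)*(-15)*(-16 - 15) + 69)² = ((2/9)*(-15)*(-31) + 69)² = (310/3 + 69)² = (517/3)² = 267289/9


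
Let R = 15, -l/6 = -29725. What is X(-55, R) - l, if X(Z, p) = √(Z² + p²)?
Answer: -178350 + 5*√130 ≈ -1.7829e+5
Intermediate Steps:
l = 178350 (l = -6*(-29725) = 178350)
X(-55, R) - l = √((-55)² + 15²) - 1*178350 = √(3025 + 225) - 178350 = √3250 - 178350 = 5*√130 - 178350 = -178350 + 5*√130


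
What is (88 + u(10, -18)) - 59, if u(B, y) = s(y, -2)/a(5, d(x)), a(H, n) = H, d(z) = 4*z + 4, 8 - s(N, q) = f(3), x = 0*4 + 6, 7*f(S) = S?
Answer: 1068/35 ≈ 30.514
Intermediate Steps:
f(S) = S/7
x = 6 (x = 0 + 6 = 6)
s(N, q) = 53/7 (s(N, q) = 8 - 3/7 = 53/7)
d(z) = 4 + 4*z
u(B, y) = 53/35 (u(B, y) = (53/7)/5 = (53/7)*(⅕) = 53/35)
(88 + u(10, -18)) - 59 = (88 + 53/35) - 59 = 3133/35 - 59 = 1068/35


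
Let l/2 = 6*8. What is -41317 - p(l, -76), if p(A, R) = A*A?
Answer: -50533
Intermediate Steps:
l = 96 (l = 2*(6*8) = 2*48 = 96)
p(A, R) = A²
-41317 - p(l, -76) = -41317 - 1*96² = -41317 - 1*9216 = -41317 - 9216 = -50533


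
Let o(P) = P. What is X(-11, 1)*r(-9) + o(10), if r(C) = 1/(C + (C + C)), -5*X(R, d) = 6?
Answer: 452/45 ≈ 10.044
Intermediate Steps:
X(R, d) = -6/5 (X(R, d) = -⅕*6 = -6/5)
r(C) = 1/(3*C) (r(C) = 1/(C + 2*C) = 1/(3*C))
X(-11, 1)*r(-9) + o(10) = -2/(5*(-9)) + 10 = -2*(-1)/(5*9) + 10 = -6/5*(-1/27) + 10 = 2/45 + 10 = 452/45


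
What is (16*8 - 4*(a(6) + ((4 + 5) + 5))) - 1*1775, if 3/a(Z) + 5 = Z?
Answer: -1715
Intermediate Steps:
a(Z) = 3/(-5 + Z)
(16*8 - 4*(a(6) + ((4 + 5) + 5))) - 1*1775 = (16*8 - 4*(3/(-5 + 6) + ((4 + 5) + 5))) - 1*1775 = (128 - 4*(3/1 + (9 + 5))) - 1775 = (128 - 4*(3*1 + 14)) - 1775 = (128 - 4*(3 + 14)) - 1775 = (128 - 4*17) - 1775 = (128 - 68) - 1775 = 60 - 1775 = -1715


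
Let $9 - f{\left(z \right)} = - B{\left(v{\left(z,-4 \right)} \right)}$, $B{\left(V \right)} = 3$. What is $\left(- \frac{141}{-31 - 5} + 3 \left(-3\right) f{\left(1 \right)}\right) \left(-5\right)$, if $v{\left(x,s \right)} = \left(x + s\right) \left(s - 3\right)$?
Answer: $\frac{6245}{12} \approx 520.42$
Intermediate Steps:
$v{\left(x,s \right)} = \left(-3 + s\right) \left(s + x\right)$ ($v{\left(x,s \right)} = \left(s + x\right) \left(-3 + s\right) = \left(-3 + s\right) \left(s + x\right)$)
$f{\left(z \right)} = 12$ ($f{\left(z \right)} = 9 - \left(-1\right) 3 = 9 - -3 = 9 + 3 = 12$)
$\left(- \frac{141}{-31 - 5} + 3 \left(-3\right) f{\left(1 \right)}\right) \left(-5\right) = \left(- \frac{141}{-31 - 5} + 3 \left(-3\right) 12\right) \left(-5\right) = \left(- \frac{141}{-36} - 108\right) \left(-5\right) = \left(\left(-141\right) \left(- \frac{1}{36}\right) - 108\right) \left(-5\right) = \left(\frac{47}{12} - 108\right) \left(-5\right) = \left(- \frac{1249}{12}\right) \left(-5\right) = \frac{6245}{12}$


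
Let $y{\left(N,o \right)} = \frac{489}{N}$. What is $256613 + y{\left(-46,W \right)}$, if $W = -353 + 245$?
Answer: $\frac{11803709}{46} \approx 2.566 \cdot 10^{5}$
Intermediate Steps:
$W = -108$
$256613 + y{\left(-46,W \right)} = 256613 + \frac{489}{-46} = 256613 + 489 \left(- \frac{1}{46}\right) = 256613 - \frac{489}{46} = \frac{11803709}{46}$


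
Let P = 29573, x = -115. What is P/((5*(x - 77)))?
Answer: -29573/960 ≈ -30.805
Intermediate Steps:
P/((5*(x - 77))) = 29573/((5*(-115 - 77))) = 29573/((5*(-192))) = 29573/(-960) = 29573*(-1/960) = -29573/960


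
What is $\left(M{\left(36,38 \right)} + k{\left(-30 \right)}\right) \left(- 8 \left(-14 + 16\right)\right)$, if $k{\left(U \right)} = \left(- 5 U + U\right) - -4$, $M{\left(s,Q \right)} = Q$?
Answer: $-2592$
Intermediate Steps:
$k{\left(U \right)} = 4 - 4 U$ ($k{\left(U \right)} = - 4 U + 4 = 4 - 4 U$)
$\left(M{\left(36,38 \right)} + k{\left(-30 \right)}\right) \left(- 8 \left(-14 + 16\right)\right) = \left(38 + \left(4 - -120\right)\right) \left(- 8 \left(-14 + 16\right)\right) = \left(38 + \left(4 + 120\right)\right) \left(\left(-8\right) 2\right) = \left(38 + 124\right) \left(-16\right) = 162 \left(-16\right) = -2592$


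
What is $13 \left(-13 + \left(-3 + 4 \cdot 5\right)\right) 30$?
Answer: $1560$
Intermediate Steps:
$13 \left(-13 + \left(-3 + 4 \cdot 5\right)\right) 30 = 13 \left(-13 + \left(-3 + 20\right)\right) 30 = 13 \left(-13 + 17\right) 30 = 13 \cdot 4 \cdot 30 = 52 \cdot 30 = 1560$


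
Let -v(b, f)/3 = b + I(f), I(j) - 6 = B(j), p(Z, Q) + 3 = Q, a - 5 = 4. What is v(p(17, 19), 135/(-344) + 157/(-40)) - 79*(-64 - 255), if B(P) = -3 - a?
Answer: 25171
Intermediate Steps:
a = 9 (a = 5 + 4 = 9)
p(Z, Q) = -3 + Q
B(P) = -12 (B(P) = -3 - 1*9 = -3 - 9 = -12)
I(j) = -6 (I(j) = 6 - 12 = -6)
v(b, f) = 18 - 3*b (v(b, f) = -3*(b - 6) = -3*(-6 + b) = 18 - 3*b)
v(p(17, 19), 135/(-344) + 157/(-40)) - 79*(-64 - 255) = (18 - 3*(-3 + 19)) - 79*(-64 - 255) = (18 - 3*16) - 79*(-319) = (18 - 48) - 1*(-25201) = -30 + 25201 = 25171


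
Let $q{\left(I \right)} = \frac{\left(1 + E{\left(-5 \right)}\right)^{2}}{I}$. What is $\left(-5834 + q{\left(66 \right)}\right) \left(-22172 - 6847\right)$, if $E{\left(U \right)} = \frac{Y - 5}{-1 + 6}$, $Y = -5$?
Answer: $\frac{3724520939}{22} \approx 1.693 \cdot 10^{8}$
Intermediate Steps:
$E{\left(U \right)} = -2$ ($E{\left(U \right)} = \frac{-5 - 5}{-1 + 6} = - \frac{10}{5} = \left(-10\right) \frac{1}{5} = -2$)
$q{\left(I \right)} = \frac{1}{I}$ ($q{\left(I \right)} = \frac{\left(1 - 2\right)^{2}}{I} = \frac{\left(-1\right)^{2}}{I} = 1 \frac{1}{I} = \frac{1}{I}$)
$\left(-5834 + q{\left(66 \right)}\right) \left(-22172 - 6847\right) = \left(-5834 + \frac{1}{66}\right) \left(-22172 - 6847\right) = \left(-5834 + \frac{1}{66}\right) \left(-29019\right) = \left(- \frac{385043}{66}\right) \left(-29019\right) = \frac{3724520939}{22}$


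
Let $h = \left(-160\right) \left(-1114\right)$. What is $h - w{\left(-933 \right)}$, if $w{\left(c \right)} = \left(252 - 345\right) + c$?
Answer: $179266$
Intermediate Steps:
$h = 178240$
$w{\left(c \right)} = -93 + c$
$h - w{\left(-933 \right)} = 178240 - \left(-93 - 933\right) = 178240 - -1026 = 178240 + 1026 = 179266$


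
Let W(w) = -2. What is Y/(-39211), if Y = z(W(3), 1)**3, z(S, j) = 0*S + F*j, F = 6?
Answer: -216/39211 ≈ -0.0055087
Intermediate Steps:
z(S, j) = 6*j (z(S, j) = 0*S + 6*j = 0 + 6*j = 6*j)
Y = 216 (Y = (6*1)**3 = 6**3 = 216)
Y/(-39211) = 216/(-39211) = 216*(-1/39211) = -216/39211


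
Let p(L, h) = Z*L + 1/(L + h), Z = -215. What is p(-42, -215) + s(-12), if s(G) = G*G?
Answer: 2357717/257 ≈ 9174.0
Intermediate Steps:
s(G) = G²
p(L, h) = 1/(L + h) - 215*L (p(L, h) = -215*L + 1/(L + h) = 1/(L + h) - 215*L)
p(-42, -215) + s(-12) = (1 - 215*(-42)² - 215*(-42)*(-215))/(-42 - 215) + (-12)² = (1 - 215*1764 - 1941450)/(-257) + 144 = -(1 - 379260 - 1941450)/257 + 144 = -1/257*(-2320709) + 144 = 2320709/257 + 144 = 2357717/257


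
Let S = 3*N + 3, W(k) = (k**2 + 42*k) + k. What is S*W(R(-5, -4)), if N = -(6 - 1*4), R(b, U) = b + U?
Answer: 918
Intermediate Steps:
R(b, U) = U + b
W(k) = k**2 + 43*k
N = -2 (N = -(6 - 4) = -1*2 = -2)
S = -3 (S = 3*(-2) + 3 = -6 + 3 = -3)
S*W(R(-5, -4)) = -3*(-4 - 5)*(43 + (-4 - 5)) = -(-27)*(43 - 9) = -(-27)*34 = -3*(-306) = 918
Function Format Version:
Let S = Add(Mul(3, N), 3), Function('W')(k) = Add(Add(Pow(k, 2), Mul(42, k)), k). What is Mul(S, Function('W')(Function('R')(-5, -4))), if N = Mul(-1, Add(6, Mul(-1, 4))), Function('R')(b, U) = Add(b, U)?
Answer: 918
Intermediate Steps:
Function('R')(b, U) = Add(U, b)
Function('W')(k) = Add(Pow(k, 2), Mul(43, k))
N = -2 (N = Mul(-1, Add(6, -4)) = Mul(-1, 2) = -2)
S = -3 (S = Add(Mul(3, -2), 3) = Add(-6, 3) = -3)
Mul(S, Function('W')(Function('R')(-5, -4))) = Mul(-3, Mul(Add(-4, -5), Add(43, Add(-4, -5)))) = Mul(-3, Mul(-9, Add(43, -9))) = Mul(-3, Mul(-9, 34)) = Mul(-3, -306) = 918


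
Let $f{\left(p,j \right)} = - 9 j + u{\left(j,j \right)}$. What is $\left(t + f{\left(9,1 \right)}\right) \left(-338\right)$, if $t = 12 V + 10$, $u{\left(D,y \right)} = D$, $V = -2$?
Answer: $7436$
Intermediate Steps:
$f{\left(p,j \right)} = - 8 j$ ($f{\left(p,j \right)} = - 9 j + j = - 8 j$)
$t = -14$ ($t = 12 \left(-2\right) + 10 = -24 + 10 = -14$)
$\left(t + f{\left(9,1 \right)}\right) \left(-338\right) = \left(-14 - 8\right) \left(-338\right) = \left(-22\right) \left(-338\right) = 7436$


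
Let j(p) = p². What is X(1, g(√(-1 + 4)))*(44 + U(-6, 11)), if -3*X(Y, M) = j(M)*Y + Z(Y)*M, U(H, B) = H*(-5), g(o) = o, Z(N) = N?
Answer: -74 - 74*√3/3 ≈ -116.72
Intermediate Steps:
U(H, B) = -5*H
X(Y, M) = -M*Y/3 - Y*M²/3 (X(Y, M) = -(M²*Y + Y*M)/3 = -(Y*M² + M*Y)/3 = -(M*Y + Y*M²)/3 = -M*Y/3 - Y*M²/3)
X(1, g(√(-1 + 4)))*(44 + U(-6, 11)) = ((⅓)*√(-1 + 4)*1*(-1 - √(-1 + 4)))*(44 - 5*(-6)) = ((⅓)*√3*1*(-1 - √3))*(44 + 30) = (√3*(-1 - √3)/3)*74 = 74*√3*(-1 - √3)/3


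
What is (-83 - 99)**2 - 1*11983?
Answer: 21141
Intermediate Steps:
(-83 - 99)**2 - 1*11983 = (-182)**2 - 11983 = 33124 - 11983 = 21141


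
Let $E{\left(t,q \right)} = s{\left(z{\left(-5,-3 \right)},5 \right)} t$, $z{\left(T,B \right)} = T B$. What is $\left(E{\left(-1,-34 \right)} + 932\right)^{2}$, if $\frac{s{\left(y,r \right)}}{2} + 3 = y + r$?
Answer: $806404$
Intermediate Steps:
$z{\left(T,B \right)} = B T$
$s{\left(y,r \right)} = -6 + 2 r + 2 y$ ($s{\left(y,r \right)} = -6 + 2 \left(y + r\right) = -6 + 2 \left(r + y\right) = -6 + \left(2 r + 2 y\right) = -6 + 2 r + 2 y$)
$E{\left(t,q \right)} = 34 t$ ($E{\left(t,q \right)} = \left(-6 + 2 \cdot 5 + 2 \left(\left(-3\right) \left(-5\right)\right)\right) t = \left(-6 + 10 + 2 \cdot 15\right) t = \left(-6 + 10 + 30\right) t = 34 t$)
$\left(E{\left(-1,-34 \right)} + 932\right)^{2} = \left(34 \left(-1\right) + 932\right)^{2} = \left(-34 + 932\right)^{2} = 898^{2} = 806404$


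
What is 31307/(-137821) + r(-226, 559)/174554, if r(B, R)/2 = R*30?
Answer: -421122869/12028603417 ≈ -0.035010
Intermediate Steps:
r(B, R) = 60*R (r(B, R) = 2*(R*30) = 2*(30*R) = 60*R)
31307/(-137821) + r(-226, 559)/174554 = 31307/(-137821) + (60*559)/174554 = 31307*(-1/137821) + 33540*(1/174554) = -31307/137821 + 16770/87277 = -421122869/12028603417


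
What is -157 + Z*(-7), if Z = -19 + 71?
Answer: -521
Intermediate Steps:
Z = 52
-157 + Z*(-7) = -157 + 52*(-7) = -157 - 364 = -521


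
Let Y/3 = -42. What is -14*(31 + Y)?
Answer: 1330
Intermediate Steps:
Y = -126 (Y = 3*(-42) = -126)
-14*(31 + Y) = -14*(31 - 126) = -14*(-95) = 1330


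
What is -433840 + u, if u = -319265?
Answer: -753105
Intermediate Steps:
-433840 + u = -433840 - 319265 = -753105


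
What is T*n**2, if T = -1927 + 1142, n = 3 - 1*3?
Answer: 0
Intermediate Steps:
n = 0 (n = 3 - 3 = 0)
T = -785
T*n**2 = -785*0**2 = -785*0 = 0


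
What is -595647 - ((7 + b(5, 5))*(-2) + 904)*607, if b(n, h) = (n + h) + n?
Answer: -1117667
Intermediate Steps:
b(n, h) = h + 2*n (b(n, h) = (h + n) + n = h + 2*n)
-595647 - ((7 + b(5, 5))*(-2) + 904)*607 = -595647 - ((7 + (5 + 2*5))*(-2) + 904)*607 = -595647 - ((7 + (5 + 10))*(-2) + 904)*607 = -595647 - ((7 + 15)*(-2) + 904)*607 = -595647 - (22*(-2) + 904)*607 = -595647 - (-44 + 904)*607 = -595647 - 860*607 = -595647 - 1*522020 = -595647 - 522020 = -1117667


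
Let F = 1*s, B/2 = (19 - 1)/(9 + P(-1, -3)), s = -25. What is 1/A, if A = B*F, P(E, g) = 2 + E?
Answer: -1/90 ≈ -0.011111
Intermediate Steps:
B = 18/5 (B = 2*((19 - 1)/(9 + (2 - 1))) = 2*(18/(9 + 1)) = 2*(18/10) = 2*(18*(⅒)) = 2*(9/5) = 18/5 ≈ 3.6000)
F = -25 (F = 1*(-25) = -25)
A = -90 (A = (18/5)*(-25) = -90)
1/A = 1/(-90) = -1/90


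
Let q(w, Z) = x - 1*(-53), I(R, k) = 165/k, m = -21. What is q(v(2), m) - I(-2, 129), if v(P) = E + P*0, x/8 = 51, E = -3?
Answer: 19768/43 ≈ 459.72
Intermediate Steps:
x = 408 (x = 8*51 = 408)
v(P) = -3 (v(P) = -3 + P*0 = -3 + 0 = -3)
q(w, Z) = 461 (q(w, Z) = 408 - 1*(-53) = 408 + 53 = 461)
q(v(2), m) - I(-2, 129) = 461 - 165/129 = 461 - 1*55/43 = 461 - 55/43 = 19768/43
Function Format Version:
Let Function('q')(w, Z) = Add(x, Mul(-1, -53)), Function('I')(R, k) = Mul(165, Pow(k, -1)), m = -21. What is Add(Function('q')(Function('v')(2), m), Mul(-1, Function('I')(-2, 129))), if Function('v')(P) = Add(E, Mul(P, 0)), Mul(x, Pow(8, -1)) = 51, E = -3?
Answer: Rational(19768, 43) ≈ 459.72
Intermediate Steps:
x = 408 (x = Mul(8, 51) = 408)
Function('v')(P) = -3 (Function('v')(P) = Add(-3, Mul(P, 0)) = Add(-3, 0) = -3)
Function('q')(w, Z) = 461 (Function('q')(w, Z) = Add(408, Mul(-1, -53)) = Add(408, 53) = 461)
Add(Function('q')(Function('v')(2), m), Mul(-1, Function('I')(-2, 129))) = Add(461, Mul(-1, Mul(165, Pow(129, -1)))) = Add(461, Mul(-1, Mul(165, Rational(1, 129)))) = Add(461, Mul(-1, Rational(55, 43))) = Add(461, Rational(-55, 43)) = Rational(19768, 43)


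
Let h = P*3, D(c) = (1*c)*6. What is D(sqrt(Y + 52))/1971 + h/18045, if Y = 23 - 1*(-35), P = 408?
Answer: 136/2005 + 2*sqrt(110)/657 ≈ 0.099758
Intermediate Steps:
Y = 58 (Y = 23 + 35 = 58)
D(c) = 6*c (D(c) = c*6 = 6*c)
h = 1224 (h = 408*3 = 1224)
D(sqrt(Y + 52))/1971 + h/18045 = (6*sqrt(58 + 52))/1971 + 1224/18045 = (6*sqrt(110))*(1/1971) + 1224*(1/18045) = 2*sqrt(110)/657 + 136/2005 = 136/2005 + 2*sqrt(110)/657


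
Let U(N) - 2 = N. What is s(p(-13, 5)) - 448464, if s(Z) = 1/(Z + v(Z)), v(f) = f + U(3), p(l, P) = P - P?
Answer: -2242319/5 ≈ -4.4846e+5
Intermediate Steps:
U(N) = 2 + N
p(l, P) = 0
v(f) = 5 + f (v(f) = f + (2 + 3) = f + 5 = 5 + f)
s(Z) = 1/(5 + 2*Z) (s(Z) = 1/(Z + (5 + Z)) = 1/(5 + 2*Z))
s(p(-13, 5)) - 448464 = 1/(5 + 2*0) - 448464 = 1/(5 + 0) - 448464 = 1/5 - 448464 = -2242319/5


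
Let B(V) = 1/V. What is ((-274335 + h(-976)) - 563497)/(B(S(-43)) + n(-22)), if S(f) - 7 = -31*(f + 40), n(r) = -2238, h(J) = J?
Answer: 83880800/223799 ≈ 374.80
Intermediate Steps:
S(f) = -1233 - 31*f (S(f) = 7 - 31*(f + 40) = 7 - 31*(40 + f) = 7 + (-1240 - 31*f) = -1233 - 31*f)
((-274335 + h(-976)) - 563497)/(B(S(-43)) + n(-22)) = ((-274335 - 976) - 563497)/(1/(-1233 - 31*(-43)) - 2238) = (-275311 - 563497)/(1/(-1233 + 1333) - 2238) = -838808/(1/100 - 2238) = -838808/(-223799/100) = -838808*(-100/223799) = 83880800/223799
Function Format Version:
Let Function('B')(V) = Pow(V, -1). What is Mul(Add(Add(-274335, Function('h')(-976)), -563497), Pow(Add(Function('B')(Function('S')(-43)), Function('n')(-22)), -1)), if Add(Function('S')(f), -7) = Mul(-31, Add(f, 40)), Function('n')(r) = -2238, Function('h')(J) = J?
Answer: Rational(83880800, 223799) ≈ 374.80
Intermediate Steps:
Function('S')(f) = Add(-1233, Mul(-31, f)) (Function('S')(f) = Add(7, Mul(-31, Add(f, 40))) = Add(7, Mul(-31, Add(40, f))) = Add(7, Add(-1240, Mul(-31, f))) = Add(-1233, Mul(-31, f)))
Mul(Add(Add(-274335, Function('h')(-976)), -563497), Pow(Add(Function('B')(Function('S')(-43)), Function('n')(-22)), -1)) = Mul(Add(Add(-274335, -976), -563497), Pow(Add(Pow(Add(-1233, Mul(-31, -43)), -1), -2238), -1)) = Mul(Add(-275311, -563497), Pow(Add(Pow(Add(-1233, 1333), -1), -2238), -1)) = Mul(-838808, Pow(Add(Pow(100, -1), -2238), -1)) = Mul(-838808, Pow(Add(Rational(1, 100), -2238), -1)) = Mul(-838808, Pow(Rational(-223799, 100), -1)) = Mul(-838808, Rational(-100, 223799)) = Rational(83880800, 223799)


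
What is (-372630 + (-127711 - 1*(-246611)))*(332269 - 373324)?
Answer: 10416885150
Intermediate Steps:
(-372630 + (-127711 - 1*(-246611)))*(332269 - 373324) = (-372630 + (-127711 + 246611))*(-41055) = (-372630 + 118900)*(-41055) = -253730*(-41055) = 10416885150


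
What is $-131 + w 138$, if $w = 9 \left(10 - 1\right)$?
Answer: $11047$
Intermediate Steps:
$w = 81$ ($w = 9 \cdot 9 = 81$)
$-131 + w 138 = -131 + 81 \cdot 138 = -131 + 11178 = 11047$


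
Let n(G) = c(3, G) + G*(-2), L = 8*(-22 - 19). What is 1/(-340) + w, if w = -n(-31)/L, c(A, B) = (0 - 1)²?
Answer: 5273/27880 ≈ 0.18913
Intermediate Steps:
L = -328 (L = 8*(-41) = -328)
c(A, B) = 1 (c(A, B) = (-1)² = 1)
n(G) = 1 - 2*G (n(G) = 1 + G*(-2) = 1 - 2*G)
w = 63/328 (w = -(1 - 2*(-31))/(-328) = -(1 + 62)*(-1)/328 = -63*(-1)/328 = -1*(-63/328) = 63/328 ≈ 0.19207)
1/(-340) + w = 1/(-340) + 63/328 = -1/340 + 63/328 = 5273/27880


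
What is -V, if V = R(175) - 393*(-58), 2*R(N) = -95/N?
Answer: -1595561/70 ≈ -22794.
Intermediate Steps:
R(N) = -95/(2*N) (R(N) = (-95/N)/2 = -95/(2*N))
V = 1595561/70 (V = -95/2/175 - 393*(-58) = -95/2*1/175 - 1*(-22794) = -19/70 + 22794 = 1595561/70 ≈ 22794.)
-V = -1*1595561/70 = -1595561/70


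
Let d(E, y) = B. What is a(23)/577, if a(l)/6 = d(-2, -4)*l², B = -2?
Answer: -6348/577 ≈ -11.002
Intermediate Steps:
d(E, y) = -2
a(l) = -12*l² (a(l) = 6*(-2*l²) = -12*l²)
a(23)/577 = -12*23²/577 = -12*529*(1/577) = -6348*1/577 = -6348/577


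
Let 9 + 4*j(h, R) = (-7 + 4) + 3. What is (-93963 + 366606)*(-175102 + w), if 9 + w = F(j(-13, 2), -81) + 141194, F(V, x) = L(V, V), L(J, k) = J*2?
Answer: -18496919049/2 ≈ -9.2485e+9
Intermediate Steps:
L(J, k) = 2*J
j(h, R) = -9/4 (j(h, R) = -9/4 + ((-7 + 4) + 3)/4 = -9/4 + (-3 + 3)/4 = -9/4 + (¼)*0 = -9/4 + 0 = -9/4)
F(V, x) = 2*V
w = 282361/2 (w = -9 + (2*(-9/4) + 141194) = -9 + (-9/2 + 141194) = -9 + 282379/2 = 282361/2 ≈ 1.4118e+5)
(-93963 + 366606)*(-175102 + w) = (-93963 + 366606)*(-175102 + 282361/2) = 272643*(-67843/2) = -18496919049/2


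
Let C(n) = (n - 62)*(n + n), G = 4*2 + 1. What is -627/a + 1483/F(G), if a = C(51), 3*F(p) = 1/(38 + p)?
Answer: 7109521/34 ≈ 2.0910e+5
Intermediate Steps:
G = 9 (G = 8 + 1 = 9)
F(p) = 1/(3*(38 + p))
C(n) = 2*n*(-62 + n) (C(n) = (-62 + n)*(2*n) = 2*n*(-62 + n))
a = -1122 (a = 2*51*(-62 + 51) = 2*51*(-11) = -1122)
-627/a + 1483/F(G) = -627/(-1122) + 1483/((1/(3*(38 + 9)))) = -627*(-1/1122) + 1483/(((1/3)/47)) = 19/34 + 1483/(((1/3)*(1/47))) = 19/34 + 1483/(1/141) = 19/34 + 1483*141 = 19/34 + 209103 = 7109521/34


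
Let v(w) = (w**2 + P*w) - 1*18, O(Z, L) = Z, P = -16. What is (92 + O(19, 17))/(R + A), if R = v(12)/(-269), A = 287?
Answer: 29859/77269 ≈ 0.38643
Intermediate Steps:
v(w) = -18 + w**2 - 16*w (v(w) = (w**2 - 16*w) - 1*18 = (w**2 - 16*w) - 18 = -18 + w**2 - 16*w)
R = 66/269 (R = (-18 + 12**2 - 16*12)/(-269) = (-18 + 144 - 192)*(-1/269) = -66*(-1/269) = 66/269 ≈ 0.24535)
(92 + O(19, 17))/(R + A) = (92 + 19)/(66/269 + 287) = 111/(77269/269) = 111*(269/77269) = 29859/77269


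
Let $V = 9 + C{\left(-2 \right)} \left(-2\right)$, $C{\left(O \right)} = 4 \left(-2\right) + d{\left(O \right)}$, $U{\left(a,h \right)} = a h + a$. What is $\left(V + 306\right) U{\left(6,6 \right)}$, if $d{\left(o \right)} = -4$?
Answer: $14238$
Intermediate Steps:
$U{\left(a,h \right)} = a + a h$
$C{\left(O \right)} = -12$ ($C{\left(O \right)} = 4 \left(-2\right) - 4 = -8 - 4 = -12$)
$V = 33$ ($V = 9 - -24 = 9 + 24 = 33$)
$\left(V + 306\right) U{\left(6,6 \right)} = \left(33 + 306\right) 6 \left(1 + 6\right) = 339 \cdot 6 \cdot 7 = 339 \cdot 42 = 14238$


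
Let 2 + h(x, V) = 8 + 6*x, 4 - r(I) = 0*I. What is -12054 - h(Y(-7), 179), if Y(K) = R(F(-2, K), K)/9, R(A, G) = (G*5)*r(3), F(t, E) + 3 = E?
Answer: -35900/3 ≈ -11967.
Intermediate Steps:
F(t, E) = -3 + E
r(I) = 4 (r(I) = 4 - 0*I = 4 - 1*0 = 4 + 0 = 4)
R(A, G) = 20*G (R(A, G) = (G*5)*4 = (5*G)*4 = 20*G)
Y(K) = 20*K/9 (Y(K) = (20*K)/9 = (20*K)*(⅑) = 20*K/9)
h(x, V) = 6 + 6*x (h(x, V) = -2 + (8 + 6*x) = 6 + 6*x)
-12054 - h(Y(-7), 179) = -12054 - (6 + 6*((20/9)*(-7))) = -12054 - (6 + 6*(-140/9)) = -12054 - (6 - 280/3) = -12054 - 1*(-262/3) = -12054 + 262/3 = -35900/3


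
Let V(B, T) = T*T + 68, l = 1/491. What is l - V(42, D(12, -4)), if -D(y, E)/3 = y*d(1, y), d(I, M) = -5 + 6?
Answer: -669723/491 ≈ -1364.0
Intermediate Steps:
d(I, M) = 1
D(y, E) = -3*y
l = 1/491 ≈ 0.0020367
V(B, T) = 68 + T² (V(B, T) = T² + 68 = 68 + T²)
l - V(42, D(12, -4)) = 1/491 - (68 + (-3*12)²) = 1/491 - (68 + (-36)²) = 1/491 - (68 + 1296) = 1/491 - 1*1364 = 1/491 - 1364 = -669723/491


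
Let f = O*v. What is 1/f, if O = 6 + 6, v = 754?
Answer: 1/9048 ≈ 0.00011052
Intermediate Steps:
O = 12
f = 9048 (f = 12*754 = 9048)
1/f = 1/9048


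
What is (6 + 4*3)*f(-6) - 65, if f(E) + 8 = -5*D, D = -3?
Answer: 61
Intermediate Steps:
f(E) = 7 (f(E) = -8 - 5*(-3) = -8 + 15 = 7)
(6 + 4*3)*f(-6) - 65 = (6 + 4*3)*7 - 65 = (6 + 12)*7 - 65 = 18*7 - 65 = 126 - 65 = 61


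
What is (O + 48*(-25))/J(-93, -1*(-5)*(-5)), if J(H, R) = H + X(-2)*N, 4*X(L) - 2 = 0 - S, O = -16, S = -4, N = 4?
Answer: 1216/87 ≈ 13.977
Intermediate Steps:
X(L) = 3/2 (X(L) = ½ + (0 - 1*(-4))/4 = ½ + (0 + 4)/4 = ½ + (¼)*4 = ½ + 1 = 3/2)
J(H, R) = 6 + H (J(H, R) = H + (3/2)*4 = H + 6 = 6 + H)
(O + 48*(-25))/J(-93, -1*(-5)*(-5)) = (-16 + 48*(-25))/(6 - 93) = (-16 - 1200)/(-87) = -1216*(-1/87) = 1216/87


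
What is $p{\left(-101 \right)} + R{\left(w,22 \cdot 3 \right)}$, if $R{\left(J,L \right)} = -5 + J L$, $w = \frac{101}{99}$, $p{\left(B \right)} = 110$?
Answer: $\frac{517}{3} \approx 172.33$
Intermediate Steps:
$w = \frac{101}{99}$ ($w = 101 \cdot \frac{1}{99} = \frac{101}{99} \approx 1.0202$)
$p{\left(-101 \right)} + R{\left(w,22 \cdot 3 \right)} = 110 - \left(5 - \frac{101 \cdot 22 \cdot 3}{99}\right) = 110 + \left(-5 + \frac{101}{99} \cdot 66\right) = 110 + \left(-5 + \frac{202}{3}\right) = 110 + \frac{187}{3} = \frac{517}{3}$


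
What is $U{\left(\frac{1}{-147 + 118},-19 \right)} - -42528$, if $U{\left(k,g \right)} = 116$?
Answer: $42644$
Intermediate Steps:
$U{\left(\frac{1}{-147 + 118},-19 \right)} - -42528 = 116 - -42528 = 116 + 42528 = 42644$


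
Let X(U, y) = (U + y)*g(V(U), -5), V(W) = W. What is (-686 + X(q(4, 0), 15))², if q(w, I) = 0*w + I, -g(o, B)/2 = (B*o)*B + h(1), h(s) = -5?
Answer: 287296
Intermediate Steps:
g(o, B) = 10 - 2*o*B² (g(o, B) = -2*((B*o)*B - 5) = -2*(o*B² - 5) = -2*(-5 + o*B²) = 10 - 2*o*B²)
q(w, I) = I (q(w, I) = 0 + I = I)
X(U, y) = (10 - 50*U)*(U + y) (X(U, y) = (U + y)*(10 - 2*U*(-5)²) = (U + y)*(10 - 2*U*25) = (U + y)*(10 - 50*U) = (10 - 50*U)*(U + y))
(-686 + X(q(4, 0), 15))² = (-686 - 10*(-1 + 5*0)*(0 + 15))² = (-686 - 10*(-1 + 0)*15)² = (-686 - 10*(-1)*15)² = (-686 + 150)² = (-536)² = 287296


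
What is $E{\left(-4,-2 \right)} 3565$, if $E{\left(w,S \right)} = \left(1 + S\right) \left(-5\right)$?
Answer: $17825$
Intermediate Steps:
$E{\left(w,S \right)} = -5 - 5 S$
$E{\left(-4,-2 \right)} 3565 = \left(-5 - -10\right) 3565 = \left(-5 + 10\right) 3565 = 5 \cdot 3565 = 17825$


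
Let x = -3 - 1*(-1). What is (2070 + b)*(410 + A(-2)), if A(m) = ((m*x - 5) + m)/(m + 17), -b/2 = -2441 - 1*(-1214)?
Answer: 9269676/5 ≈ 1.8539e+6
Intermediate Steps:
x = -2 (x = -3 + 1 = -2)
b = 2454 (b = -2*(-2441 - 1*(-1214)) = -2*(-2441 + 1214) = -2*(-1227) = 2454)
A(m) = (-5 - m)/(17 + m) (A(m) = ((m*(-2) - 5) + m)/(m + 17) = ((-2*m - 5) + m)/(17 + m) = ((-5 - 2*m) + m)/(17 + m) = (-5 - m)/(17 + m))
(2070 + b)*(410 + A(-2)) = (2070 + 2454)*(410 + (-5 - 1*(-2))/(17 - 2)) = 4524*(410 + (-5 + 2)/15) = 4524*(410 + (1/15)*(-3)) = 4524*(410 - ⅕) = 4524*(2049/5) = 9269676/5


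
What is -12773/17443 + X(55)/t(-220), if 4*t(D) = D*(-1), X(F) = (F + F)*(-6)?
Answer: -222089/17443 ≈ -12.732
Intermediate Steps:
X(F) = -12*F (X(F) = (2*F)*(-6) = -12*F)
t(D) = -D/4 (t(D) = (D*(-1))/4 = (-D)/4 = -D/4)
-12773/17443 + X(55)/t(-220) = -12773/17443 + (-12*55)/((-1/4*(-220))) = -12773*1/17443 - 660/55 = -12773/17443 - 660*1/55 = -12773/17443 - 12 = -222089/17443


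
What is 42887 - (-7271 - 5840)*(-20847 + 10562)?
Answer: -134803748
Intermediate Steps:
42887 - (-7271 - 5840)*(-20847 + 10562) = 42887 - (-13111)*(-10285) = 42887 - 1*134846635 = 42887 - 134846635 = -134803748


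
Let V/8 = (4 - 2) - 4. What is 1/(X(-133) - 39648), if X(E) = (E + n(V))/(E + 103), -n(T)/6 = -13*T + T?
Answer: -6/237631 ≈ -2.5249e-5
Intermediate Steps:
V = -16 (V = 8*((4 - 2) - 4) = 8*(2 - 4) = 8*(-2) = -16)
n(T) = 72*T (n(T) = -6*(-13*T + T) = -(-72)*T = 72*T)
X(E) = (-1152 + E)/(103 + E) (X(E) = (E + 72*(-16))/(E + 103) = (E - 1152)/(103 + E) = (-1152 + E)/(103 + E))
1/(X(-133) - 39648) = 1/((-1152 - 133)/(103 - 133) - 39648) = 1/(-1285/(-30) - 39648) = 1/(-1/30*(-1285) - 39648) = 1/(257/6 - 39648) = 1/(-237631/6) = -6/237631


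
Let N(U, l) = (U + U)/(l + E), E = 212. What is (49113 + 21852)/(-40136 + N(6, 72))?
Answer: -5038515/2849653 ≈ -1.7681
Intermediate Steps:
N(U, l) = 2*U/(212 + l) (N(U, l) = (U + U)/(l + 212) = (2*U)/(212 + l) = 2*U/(212 + l))
(49113 + 21852)/(-40136 + N(6, 72)) = (49113 + 21852)/(-40136 + 2*6/(212 + 72)) = 70965/(-40136 + 2*6/284) = 70965/(-40136 + 2*6*(1/284)) = 70965/(-40136 + 3/71) = 70965/(-2849653/71) = 70965*(-71/2849653) = -5038515/2849653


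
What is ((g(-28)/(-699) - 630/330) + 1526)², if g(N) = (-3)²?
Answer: 15258492188944/6568969 ≈ 2.3228e+6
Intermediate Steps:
g(N) = 9
((g(-28)/(-699) - 630/330) + 1526)² = ((9/(-699) - 630/330) + 1526)² = ((9*(-1/699) - 630*1/330) + 1526)² = ((-3/233 - 21/11) + 1526)² = (-4926/2563 + 1526)² = (3906212/2563)² = 15258492188944/6568969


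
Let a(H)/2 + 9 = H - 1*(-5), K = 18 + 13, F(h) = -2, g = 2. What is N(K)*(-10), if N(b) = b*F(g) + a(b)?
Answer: 80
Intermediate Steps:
K = 31
a(H) = -8 + 2*H (a(H) = -18 + 2*(H - 1*(-5)) = -18 + 2*(H + 5) = -18 + 2*(5 + H) = -18 + (10 + 2*H) = -8 + 2*H)
N(b) = -8 (N(b) = b*(-2) + (-8 + 2*b) = -2*b + (-8 + 2*b) = -8)
N(K)*(-10) = -8*(-10) = 80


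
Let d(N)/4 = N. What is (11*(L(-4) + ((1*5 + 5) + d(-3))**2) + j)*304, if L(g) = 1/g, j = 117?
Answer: 48108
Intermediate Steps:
d(N) = 4*N
(11*(L(-4) + ((1*5 + 5) + d(-3))**2) + j)*304 = (11*(1/(-4) + ((1*5 + 5) + 4*(-3))**2) + 117)*304 = (11*(-1/4 + ((5 + 5) - 12)**2) + 117)*304 = (11*(-1/4 + (10 - 12)**2) + 117)*304 = (11*(-1/4 + (-2)**2) + 117)*304 = (11*(-1/4 + 4) + 117)*304 = (11*(15/4) + 117)*304 = (165/4 + 117)*304 = (633/4)*304 = 48108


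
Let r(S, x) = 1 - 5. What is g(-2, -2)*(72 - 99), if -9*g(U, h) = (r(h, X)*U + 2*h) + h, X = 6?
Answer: 6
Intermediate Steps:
r(S, x) = -4
g(U, h) = -h/3 + 4*U/9 (g(U, h) = -((-4*U + 2*h) + h)/9 = -(-4*U + 3*h)/9 = -h/3 + 4*U/9)
g(-2, -2)*(72 - 99) = (-⅓*(-2) + (4/9)*(-2))*(72 - 99) = (⅔ - 8/9)*(-27) = -2/9*(-27) = 6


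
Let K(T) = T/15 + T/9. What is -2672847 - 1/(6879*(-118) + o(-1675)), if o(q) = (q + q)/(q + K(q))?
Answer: -114989021208019/43021176 ≈ -2.6728e+6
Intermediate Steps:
K(T) = 8*T/45 (K(T) = T*(1/15) + T*(⅑) = T/15 + T/9 = 8*T/45)
o(q) = 90/53 (o(q) = (q + q)/(q + 8*q/45) = (2*q)/((53*q/45)) = (2*q)*(45/(53*q)) = 90/53)
-2672847 - 1/(6879*(-118) + o(-1675)) = -2672847 - 1/(6879*(-118) + 90/53) = -2672847 - 1/(-811722 + 90/53) = -2672847 - 1/(-43021176/53) = -2672847 - 1*(-53/43021176) = -2672847 + 53/43021176 = -114989021208019/43021176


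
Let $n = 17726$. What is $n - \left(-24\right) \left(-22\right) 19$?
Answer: $7694$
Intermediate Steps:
$n - \left(-24\right) \left(-22\right) 19 = 17726 - \left(-24\right) \left(-22\right) 19 = 17726 - 528 \cdot 19 = 17726 - 10032 = 7694$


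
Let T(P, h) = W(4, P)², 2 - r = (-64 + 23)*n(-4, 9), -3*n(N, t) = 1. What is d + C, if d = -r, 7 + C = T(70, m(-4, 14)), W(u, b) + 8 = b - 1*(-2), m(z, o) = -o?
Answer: 12302/3 ≈ 4100.7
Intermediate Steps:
n(N, t) = -⅓ (n(N, t) = -⅓*1 = -⅓)
W(u, b) = -6 + b (W(u, b) = -8 + (b - 1*(-2)) = -8 + (b + 2) = -8 + (2 + b) = -6 + b)
r = -35/3 (r = 2 - (-64 + 23)*(-1)/3 = 2 - (-41)*(-1)/3 = 2 - 1*41/3 = 2 - 41/3 = -35/3 ≈ -11.667)
T(P, h) = (-6 + P)²
C = 4089 (C = -7 + (-6 + 70)² = -7 + 64² = -7 + 4096 = 4089)
d = 35/3 (d = -1*(-35/3) = 35/3 ≈ 11.667)
d + C = 35/3 + 4089 = 12302/3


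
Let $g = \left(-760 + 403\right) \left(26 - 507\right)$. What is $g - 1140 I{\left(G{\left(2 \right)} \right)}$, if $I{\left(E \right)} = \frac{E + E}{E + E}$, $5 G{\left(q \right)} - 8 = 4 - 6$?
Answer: $170577$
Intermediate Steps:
$G{\left(q \right)} = \frac{6}{5}$ ($G{\left(q \right)} = \frac{8}{5} + \frac{4 - 6}{5} = \frac{8}{5} + \frac{1}{5} \left(-2\right) = \frac{8}{5} - \frac{2}{5} = \frac{6}{5}$)
$g = 171717$ ($g = \left(-357\right) \left(-481\right) = 171717$)
$I{\left(E \right)} = 1$ ($I{\left(E \right)} = \frac{2 E}{2 E} = 2 E \frac{1}{2 E} = 1$)
$g - 1140 I{\left(G{\left(2 \right)} \right)} = 171717 - 1140 = 170577$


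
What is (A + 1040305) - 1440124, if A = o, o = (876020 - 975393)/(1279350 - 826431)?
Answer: -4211295838/10533 ≈ -3.9982e+5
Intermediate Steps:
o = -2311/10533 (o = -99373/452919 = -99373*1/452919 = -2311/10533 ≈ -0.21941)
A = -2311/10533 ≈ -0.21941
(A + 1040305) - 1440124 = (-2311/10533 + 1040305) - 1440124 = 10957530254/10533 - 1440124 = -4211295838/10533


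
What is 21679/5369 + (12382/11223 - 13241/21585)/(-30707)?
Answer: 7679211690118612/1901833592331465 ≈ 4.0378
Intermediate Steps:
21679/5369 + (12382/11223 - 13241/21585)/(-30707) = 21679*(1/5369) + (12382*(1/11223) - 13241*1/21585)*(-1/30707) = 3097/767 + (12382/11223 - 13241/21585)*(-1/30707) = 3097/767 + (39553909/80749485)*(-1/30707) = 3097/767 - 39553909/2479574435895 = 7679211690118612/1901833592331465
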